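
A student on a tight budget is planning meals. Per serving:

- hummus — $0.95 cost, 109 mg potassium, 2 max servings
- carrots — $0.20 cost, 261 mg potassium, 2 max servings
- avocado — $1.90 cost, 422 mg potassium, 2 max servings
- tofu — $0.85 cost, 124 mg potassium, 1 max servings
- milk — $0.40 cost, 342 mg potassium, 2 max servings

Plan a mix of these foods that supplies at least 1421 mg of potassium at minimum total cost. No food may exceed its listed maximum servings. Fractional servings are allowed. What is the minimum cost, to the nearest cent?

Cost per mg of potassium: carrots $0.0008, milk $0.0012, avocado $0.0045, tofu $0.0069, hummus $0.0087.
Take 2 servings of carrots: +522.0 mg potassium for $0.40 (total $0.40, still need 899.0 mg).
Take 2 servings of milk: +684.0 mg potassium for $0.80 (total $1.20, still need 215.0 mg).
Take 0.5095 servings of avocado: +215.0 mg potassium for $0.97 (total $2.17, still need 0.0 mg).
Greedy by cheapest-per-mg is optimal for a single linear constraint, so the minimum cost is $2.17.

$2.17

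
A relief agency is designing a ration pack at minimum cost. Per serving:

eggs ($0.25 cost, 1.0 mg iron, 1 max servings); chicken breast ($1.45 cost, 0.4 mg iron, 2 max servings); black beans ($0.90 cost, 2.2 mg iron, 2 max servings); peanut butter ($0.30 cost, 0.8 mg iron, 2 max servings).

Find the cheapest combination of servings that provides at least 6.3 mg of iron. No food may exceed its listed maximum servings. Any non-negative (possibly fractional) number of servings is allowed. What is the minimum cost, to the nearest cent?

$2.36

Cost per mg of iron: eggs $0.2500, peanut butter $0.3750, black beans $0.4091, chicken breast $3.6250.
Take 1 serving of eggs: +1.0 mg iron for $0.25 (total $0.25, still need 5.3 mg).
Take 2 servings of peanut butter: +1.6 mg iron for $0.60 (total $0.85, still need 3.7 mg).
Take 1.682 servings of black beans: +3.7 mg iron for $1.51 (total $2.36, still need 0.0 mg).
Greedy by cheapest-per-mg is optimal for a single linear constraint, so the minimum cost is $2.36.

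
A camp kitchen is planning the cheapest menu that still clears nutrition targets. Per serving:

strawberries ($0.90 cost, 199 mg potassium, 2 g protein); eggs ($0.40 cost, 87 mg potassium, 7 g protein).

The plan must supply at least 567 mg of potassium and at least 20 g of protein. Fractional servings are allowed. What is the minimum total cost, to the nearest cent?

$2.58

strawberries only: max(567/199, 20/2) = 10 servings → $9.00.
eggs only: max(567/87, 20/7) = 6.517 servings → $2.61.
strawberries + eggs with both tight: 1.829 servings and 2.335 servings → $2.58.
Cheapest feasible corner: $2.58.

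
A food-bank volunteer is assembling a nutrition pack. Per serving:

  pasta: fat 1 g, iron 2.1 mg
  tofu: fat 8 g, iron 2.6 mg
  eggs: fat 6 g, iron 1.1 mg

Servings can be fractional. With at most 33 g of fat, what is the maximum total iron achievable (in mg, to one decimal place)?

Iron per g fat: pasta 2.1, tofu 0.325, eggs 0.1833.
With no serving limits, spend the whole fat allowance on pasta: 33 g / 1 g × 2.1 mg = 69.3 mg.

69.3 mg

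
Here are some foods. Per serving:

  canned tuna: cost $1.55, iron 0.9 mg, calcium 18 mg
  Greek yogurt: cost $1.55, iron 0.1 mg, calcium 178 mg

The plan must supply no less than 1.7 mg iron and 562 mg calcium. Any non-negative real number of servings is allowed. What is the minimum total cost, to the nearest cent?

$7.06

For a min-cost LP with two ≥-constraints, a basic feasible solution has at most two positive variables.
canned tuna only: max(1.7/0.9, 562/18) = 31.22 servings → $48.39.
Greek yogurt only: max(1.7/0.1, 562/178) = 17 servings → $26.35.
canned tuna + Greek yogurt with both tight: 1.556 servings and 3 servings → $7.06.
The minimum over all feasible corners is $7.06.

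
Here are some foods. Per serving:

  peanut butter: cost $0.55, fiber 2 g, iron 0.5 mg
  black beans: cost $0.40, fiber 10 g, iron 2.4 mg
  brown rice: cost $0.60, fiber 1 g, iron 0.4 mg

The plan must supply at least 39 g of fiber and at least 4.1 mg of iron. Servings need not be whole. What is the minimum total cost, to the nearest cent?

$1.56

At the optimum either one food covers both requirements or two foods hit both targets exactly; no other combination can be cheaper.
peanut butter only: max(39/2, 4.1/0.5) = 19.5 servings → $10.72.
black beans only: max(39/10, 4.1/2.4) = 3.9 servings → $1.56.
brown rice only: max(39/1, 4.1/0.4) = 39 servings → $23.40.
peanut butter + black beans: intersection lies outside the first quadrant.
peanut butter + brown rice with both targets exact would need a negative amount; discard.
black beans + brown rice with both targets exact would need a negative amount; discard.
So the least-cost plan costs $1.56.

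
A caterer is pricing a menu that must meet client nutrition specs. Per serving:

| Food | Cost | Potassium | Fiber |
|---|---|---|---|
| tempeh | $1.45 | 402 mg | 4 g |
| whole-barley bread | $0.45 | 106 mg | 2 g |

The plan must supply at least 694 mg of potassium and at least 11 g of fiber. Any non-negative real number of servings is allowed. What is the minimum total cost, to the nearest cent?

$2.80

Compare the cost at each extreme point of the feasible region.
tempeh only: max(694/402, 11/4) = 2.75 servings → $3.99.
whole-barley bread only: max(694/106, 11/2) = 6.547 servings → $2.95.
tempeh + whole-barley bread with both tight: 0.5842 servings and 4.332 servings → $2.80.
The minimum over all feasible corners is $2.80.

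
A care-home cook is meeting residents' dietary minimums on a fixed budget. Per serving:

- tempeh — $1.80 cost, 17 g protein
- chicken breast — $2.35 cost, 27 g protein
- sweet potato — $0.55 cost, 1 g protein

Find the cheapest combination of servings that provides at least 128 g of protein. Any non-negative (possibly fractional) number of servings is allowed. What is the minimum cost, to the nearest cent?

$11.14

Cost per g of protein: chicken breast $0.0870, tempeh $0.1059, sweet potato $0.5500.
With no serving limits, use only chicken breast: 128 g / 27 g = 4.741 servings × $2.35 = $11.14.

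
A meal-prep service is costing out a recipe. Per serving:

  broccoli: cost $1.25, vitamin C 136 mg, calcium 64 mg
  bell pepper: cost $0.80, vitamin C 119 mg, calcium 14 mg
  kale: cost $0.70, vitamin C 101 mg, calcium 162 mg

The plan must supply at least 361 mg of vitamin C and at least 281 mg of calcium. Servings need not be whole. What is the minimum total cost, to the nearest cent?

$2.46

Minimising a linear cost over {vitamin C ≥ 361, calcium ≥ 281, servings ≥ 0} — the optimum is at a vertex, using one or two foods.
broccoli only: max(361/136, 281/64) = 4.391 servings → $5.49.
bell pepper only: max(361/119, 281/14) = 20.07 servings → $16.06.
kale only: max(361/101, 281/162) = 3.574 servings → $2.50.
broccoli + bell pepper with both targets exact would need a negative amount; discard.
broccoli + kale with both tight: 1.934 servings and 0.9707 servings → $3.10.
bell pepper + kale with both tight: 1.685 servings and 1.589 servings → $2.46.
So the least-cost plan costs $2.46.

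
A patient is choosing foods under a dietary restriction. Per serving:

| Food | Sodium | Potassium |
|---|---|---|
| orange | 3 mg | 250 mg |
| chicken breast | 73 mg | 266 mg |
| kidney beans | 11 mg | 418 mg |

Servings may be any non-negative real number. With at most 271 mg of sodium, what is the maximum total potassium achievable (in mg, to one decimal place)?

Potassium per mg sodium: orange 83.33, kidney beans 38, chicken breast 3.644.
With no serving limits, spend the whole sodium allowance on orange: 271 mg / 3 mg × 250 mg = 22583.3 mg.

22583.3 mg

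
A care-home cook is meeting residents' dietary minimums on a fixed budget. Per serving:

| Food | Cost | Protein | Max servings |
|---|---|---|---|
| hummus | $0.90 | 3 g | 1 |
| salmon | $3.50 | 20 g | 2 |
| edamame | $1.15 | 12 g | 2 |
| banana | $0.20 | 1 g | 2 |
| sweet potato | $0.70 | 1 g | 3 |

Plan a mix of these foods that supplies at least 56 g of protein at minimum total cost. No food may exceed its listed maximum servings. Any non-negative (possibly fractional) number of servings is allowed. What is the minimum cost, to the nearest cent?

Cost per g of protein: edamame $0.0958, salmon $0.1750, banana $0.2000, hummus $0.3000, sweet potato $0.7000.
Take 2 servings of edamame: +24.0 g protein for $2.30 (total $2.30, still need 32.0 g).
Take 1.6 servings of salmon: +32.0 g protein for $5.60 (total $7.90, still need 0.0 g).
Filling from the cheapest source first is optimal under one linear minimum: $7.90.

$7.90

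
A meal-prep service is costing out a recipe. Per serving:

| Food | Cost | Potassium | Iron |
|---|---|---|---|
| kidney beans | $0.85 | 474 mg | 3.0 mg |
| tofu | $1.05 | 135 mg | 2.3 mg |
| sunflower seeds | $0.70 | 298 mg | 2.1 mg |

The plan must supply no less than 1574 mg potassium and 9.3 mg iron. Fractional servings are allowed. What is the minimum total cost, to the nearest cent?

$2.82

kidney beans only: max(1574/474, 9.3/3.0) = 3.321 servings → $2.82.
tofu only: max(1574/135, 9.3/2.3) = 11.66 servings → $12.24.
sunflower seeds only: max(1574/298, 9.3/2.1) = 5.282 servings → $3.70.
kidney beans + tofu: the both-tight solution has a negative serving — not a feasible corner.
kidney beans + sunflower seeds: the both-tight solution has a negative serving — not a feasible corner.
tofu + sunflower seeds with both targets exact would need a negative amount; discard.
Cheapest feasible corner: $2.82.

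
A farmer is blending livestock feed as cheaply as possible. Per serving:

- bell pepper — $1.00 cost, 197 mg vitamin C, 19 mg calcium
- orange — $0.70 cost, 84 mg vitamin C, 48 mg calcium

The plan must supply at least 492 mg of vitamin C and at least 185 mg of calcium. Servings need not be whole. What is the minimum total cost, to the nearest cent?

The cheapest plan sits at a corner of the feasible region — with two constraints it uses at most two foods.
bell pepper only: max(492/197, 185/19) = 9.737 servings → $9.74.
orange only: max(492/84, 185/48) = 5.857 servings → $4.10.
bell pepper + orange with both tight: 1.027 servings and 3.447 servings → $3.44.
So the least-cost plan costs $3.44.

$3.44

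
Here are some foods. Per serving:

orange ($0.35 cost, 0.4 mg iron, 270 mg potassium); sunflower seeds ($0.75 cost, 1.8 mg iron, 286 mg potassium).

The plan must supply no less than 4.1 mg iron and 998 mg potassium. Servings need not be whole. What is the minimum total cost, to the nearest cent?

orange only: max(4.1/0.4, 998/270) = 10.25 servings → $3.59.
sunflower seeds only: max(4.1/1.8, 998/286) = 3.49 servings → $2.62.
orange + sunflower seeds with both tight: 1.679 servings and 1.905 servings → $2.02.
Cheapest feasible corner: $2.02.

$2.02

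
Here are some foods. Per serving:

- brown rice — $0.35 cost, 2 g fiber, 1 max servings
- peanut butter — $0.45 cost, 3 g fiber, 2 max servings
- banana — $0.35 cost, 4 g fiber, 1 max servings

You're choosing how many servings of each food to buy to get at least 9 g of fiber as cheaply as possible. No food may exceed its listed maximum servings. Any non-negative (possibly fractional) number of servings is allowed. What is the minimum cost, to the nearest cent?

$1.10

Cost per g of fiber: banana $0.0875, peanut butter $0.1500, brown rice $0.1750.
Take 1 serving of banana: +4.0 g fiber for $0.35 (total $0.35, still need 5.0 g).
Take 1.667 servings of peanut butter: +5.0 g fiber for $0.75 (total $1.10, still need 0.0 g).
Greedy by cheapest-per-g is optimal for a single linear constraint, so the minimum cost is $1.10.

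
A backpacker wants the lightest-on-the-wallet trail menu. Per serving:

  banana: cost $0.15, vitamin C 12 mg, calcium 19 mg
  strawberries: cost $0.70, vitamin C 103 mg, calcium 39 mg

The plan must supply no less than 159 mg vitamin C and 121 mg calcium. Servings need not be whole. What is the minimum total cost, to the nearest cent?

Compare the cost at each extreme point of the feasible region.
banana only: max(159/12, 121/19) = 13.25 servings → $1.99.
strawberries only: max(159/103, 121/39) = 3.103 servings → $2.17.
banana + strawberries with both tight: 4.206 servings and 1.054 servings → $1.37.
So the least-cost plan costs $1.37.

$1.37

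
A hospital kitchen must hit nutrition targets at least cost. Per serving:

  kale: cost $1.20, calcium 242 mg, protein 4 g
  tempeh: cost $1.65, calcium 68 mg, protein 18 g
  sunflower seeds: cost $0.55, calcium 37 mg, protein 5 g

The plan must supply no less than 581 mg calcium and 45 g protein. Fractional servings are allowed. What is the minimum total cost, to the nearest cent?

$5.63

Check every corner: each single food scaled to meet both minima, and each pair solved so both constraints bind.
kale only: max(581/242, 45/4) = 11.25 servings → $13.50.
tempeh only: max(581/68, 45/18) = 8.544 servings → $14.10.
sunflower seeds only: max(581/37, 45/5) = 15.7 servings → $8.64.
kale + tempeh with both tight: 1.811 servings and 2.097 servings → $5.63.
kale + sunflower seeds with both tight: 1.168 servings and 8.066 servings → $5.84.
tempeh + sunflower seeds with both targets exact would need a negative amount; discard.
So the least-cost plan costs $5.63.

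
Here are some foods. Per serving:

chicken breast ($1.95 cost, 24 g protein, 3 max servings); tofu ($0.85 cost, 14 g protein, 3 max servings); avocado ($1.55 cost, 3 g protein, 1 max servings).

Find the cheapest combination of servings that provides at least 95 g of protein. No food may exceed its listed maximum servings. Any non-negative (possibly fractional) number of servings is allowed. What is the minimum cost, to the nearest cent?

$6.86

Cost per g of protein: tofu $0.0607, chicken breast $0.0813, avocado $0.5167.
Take 3 servings of tofu: +42.0 g protein for $2.55 (total $2.55, still need 53.0 g).
Take 2.208 servings of chicken breast: +53.0 g protein for $4.31 (total $6.86, still need 0.0 g).
Filling from the cheapest source first is optimal under one linear minimum: $6.86.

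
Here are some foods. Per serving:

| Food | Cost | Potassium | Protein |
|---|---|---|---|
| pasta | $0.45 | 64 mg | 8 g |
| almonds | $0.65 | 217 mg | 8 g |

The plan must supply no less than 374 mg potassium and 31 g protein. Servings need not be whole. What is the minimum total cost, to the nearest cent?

pasta only: max(374/64, 31/8) = 5.844 servings → $2.63.
almonds only: max(374/217, 31/8) = 3.875 servings → $2.52.
pasta + almonds with both tight: 3.051 servings and 0.8235 servings → $1.91.
The minimum over all feasible corners is $1.91.

$1.91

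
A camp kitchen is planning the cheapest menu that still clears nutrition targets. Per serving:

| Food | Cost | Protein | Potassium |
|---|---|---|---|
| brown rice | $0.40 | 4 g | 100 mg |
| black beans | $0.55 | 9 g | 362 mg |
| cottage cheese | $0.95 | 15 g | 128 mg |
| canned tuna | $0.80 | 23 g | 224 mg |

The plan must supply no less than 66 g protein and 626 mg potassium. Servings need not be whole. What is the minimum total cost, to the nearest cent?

$2.30

A basic optimal solution has at most two foods positive. Try each food alone and each pair with both targets met exactly.
brown rice only: max(66/4, 626/100) = 16.5 servings → $6.60.
black beans only: max(66/9, 626/362) = 7.333 servings → $4.03.
cottage cheese only: max(66/15, 626/128) = 4.891 servings → $4.65.
canned tuna only: max(66/23, 626/224) = 2.87 servings → $2.30.
brown rice + black beans: the both-tight solution has a negative serving — not a feasible corner.
brown rice + cottage cheese with both tight: 0.9534 servings and 4.146 servings → $4.32.
brown rice + canned tuna: the both-tight solution has a negative serving — not a feasible corner.
black beans + cottage cheese with both tight: 0.2202 servings and 4.268 servings → $4.18.
black beans + canned tuna with both targets exact would need a negative amount; discard.
cottage cheese + canned tuna with both tight: 0.9279 servings and 2.264 servings → $2.69.
The minimum over all feasible corners is $2.30.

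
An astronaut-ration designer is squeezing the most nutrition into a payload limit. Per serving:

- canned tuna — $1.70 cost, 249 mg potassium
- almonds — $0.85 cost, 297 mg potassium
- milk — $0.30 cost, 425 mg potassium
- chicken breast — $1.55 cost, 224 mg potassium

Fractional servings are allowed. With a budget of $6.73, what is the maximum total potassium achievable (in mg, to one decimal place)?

9534.2 mg

Potassium per dollar: milk 1417, almonds 349.4, canned tuna 146.5, chicken breast 144.5.
With no serving limits, spend the whole cost allowance on milk: $6.73 / $0.30 × 425 mg = 9534.2 mg.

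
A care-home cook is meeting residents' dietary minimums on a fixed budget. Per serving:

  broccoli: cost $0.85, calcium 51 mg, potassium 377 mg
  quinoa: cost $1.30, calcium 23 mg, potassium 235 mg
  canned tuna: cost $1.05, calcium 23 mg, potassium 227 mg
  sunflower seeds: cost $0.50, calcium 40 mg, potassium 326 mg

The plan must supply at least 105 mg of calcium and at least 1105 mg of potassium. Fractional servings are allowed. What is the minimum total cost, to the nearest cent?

$1.69

The cheapest plan sits at a corner of the feasible region — with two constraints it uses at most two foods.
broccoli only: max(105/51, 1105/377) = 2.931 servings → $2.49.
quinoa only: max(105/23, 1105/235) = 4.702 servings → $6.11.
canned tuna only: max(105/23, 1105/227) = 4.868 servings → $5.11.
sunflower seeds only: max(105/40, 1105/326) = 3.39 servings → $1.69.
broccoli + quinoa: the both-tight solution has a negative serving — not a feasible corner.
broccoli + canned tuna with both targets exact would need a negative amount; discard.
broccoli + sunflower seeds: intersection lies outside the first quadrant.
quinoa + canned tuna: the both-tight solution has a negative serving — not a feasible corner.
quinoa + sunflower seeds: the both-tight solution has a negative serving — not a feasible corner.
canned tuna + sunflower seeds: intersection lies outside the first quadrant.
Cheapest feasible corner: $1.69.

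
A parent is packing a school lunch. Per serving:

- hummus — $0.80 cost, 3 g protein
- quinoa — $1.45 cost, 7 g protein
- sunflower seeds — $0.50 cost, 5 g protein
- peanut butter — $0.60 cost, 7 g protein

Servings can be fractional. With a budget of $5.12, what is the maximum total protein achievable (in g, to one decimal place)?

59.7 g

Protein per dollar: peanut butter 11.67, sunflower seeds 10, quinoa 4.828, hummus 3.75.
With no serving limits, spend the whole cost allowance on peanut butter: $5.12 / $0.60 × 7 g = 59.7 g.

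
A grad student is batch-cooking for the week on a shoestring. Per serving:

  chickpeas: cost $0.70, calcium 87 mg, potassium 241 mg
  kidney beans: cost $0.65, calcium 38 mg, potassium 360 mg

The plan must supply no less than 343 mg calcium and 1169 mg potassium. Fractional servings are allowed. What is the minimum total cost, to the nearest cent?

$3.06

This is a tiny linear program; its minimum lies at a vertex of the feasible set. List the vertices and price them.
chickpeas only: max(343/87, 1169/241) = 4.851 servings → $3.40.
kidney beans only: max(343/38, 1169/360) = 9.026 servings → $5.87.
chickpeas + kidney beans with both tight: 3.567 servings and 0.8591 servings → $3.06.
Cheapest feasible corner: $3.06.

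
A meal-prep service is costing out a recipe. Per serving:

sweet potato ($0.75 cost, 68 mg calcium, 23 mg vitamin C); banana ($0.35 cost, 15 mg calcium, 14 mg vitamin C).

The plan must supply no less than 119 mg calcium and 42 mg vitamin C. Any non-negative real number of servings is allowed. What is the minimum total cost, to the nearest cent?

At the optimum either one food covers both requirements or two foods hit both targets exactly; no other combination can be cheaper.
sweet potato only: max(119/68, 42/23) = 1.826 servings → $1.37.
banana only: max(119/15, 42/14) = 7.933 servings → $2.78.
sweet potato + banana with both tight: 1.707 servings and 0.196 servings → $1.35.
Cheapest feasible corner: $1.35.

$1.35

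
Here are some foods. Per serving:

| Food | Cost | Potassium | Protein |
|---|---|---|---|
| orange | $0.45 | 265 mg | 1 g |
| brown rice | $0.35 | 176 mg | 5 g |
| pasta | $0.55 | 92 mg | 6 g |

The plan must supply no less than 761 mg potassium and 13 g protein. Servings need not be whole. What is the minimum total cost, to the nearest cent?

Minimising a linear cost over {potassium ≥ 761, protein ≥ 13, servings ≥ 0} — the optimum is at a vertex, using one or two foods.
orange only: max(761/265, 13/1) = 13 servings → $5.85.
brown rice only: max(761/176, 13/5) = 4.324 servings → $1.51.
pasta only: max(761/92, 13/6) = 8.272 servings → $4.55.
orange + brown rice with both tight: 1.32 servings and 2.336 servings → $1.41.
orange + pasta with both tight: 2.25 servings and 1.792 servings → $2.00.
brown rice + pasta: intersection lies outside the first quadrant.
Cheapest feasible corner: $1.41.

$1.41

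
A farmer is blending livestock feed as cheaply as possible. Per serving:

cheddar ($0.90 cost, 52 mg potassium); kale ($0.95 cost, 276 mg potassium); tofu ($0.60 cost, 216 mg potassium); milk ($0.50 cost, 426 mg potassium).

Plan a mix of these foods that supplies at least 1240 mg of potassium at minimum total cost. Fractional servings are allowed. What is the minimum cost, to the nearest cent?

Cost per mg of potassium: milk $0.0012, tofu $0.0028, kale $0.0034, cheddar $0.0173.
With no serving limits, use only milk: 1240 mg / 426 mg = 2.911 servings × $0.50 = $1.46.

$1.46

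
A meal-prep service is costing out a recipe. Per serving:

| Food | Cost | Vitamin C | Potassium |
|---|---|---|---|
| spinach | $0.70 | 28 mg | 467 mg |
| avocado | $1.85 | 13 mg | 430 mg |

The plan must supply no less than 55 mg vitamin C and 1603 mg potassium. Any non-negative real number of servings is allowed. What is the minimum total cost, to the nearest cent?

$2.40

For a min-cost LP with two ≥-constraints, a basic feasible solution has at most two positive variables.
spinach only: max(55/28, 1603/467) = 3.433 servings → $2.40.
avocado only: max(55/13, 1603/430) = 4.231 servings → $7.83.
spinach + avocado with both tight: 0.4709 servings and 3.216 servings → $6.28.
Cheapest feasible corner: $2.40.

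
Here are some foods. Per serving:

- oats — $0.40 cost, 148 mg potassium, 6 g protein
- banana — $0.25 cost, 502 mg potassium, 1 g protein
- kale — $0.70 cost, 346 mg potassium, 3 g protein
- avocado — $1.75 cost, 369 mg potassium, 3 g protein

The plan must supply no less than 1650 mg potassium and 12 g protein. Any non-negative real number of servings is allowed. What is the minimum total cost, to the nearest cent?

Compare the cost at each extreme point of the feasible region.
oats only: max(1650/148, 12/6) = 11.15 servings → $4.46.
banana only: max(1650/502, 12/1) = 12 servings → $3.00.
kale only: max(1650/346, 12/3) = 4.769 servings → $3.34.
avocado only: max(1650/369, 12/3) = 4.472 servings → $7.83.
oats + banana with both tight: 1.527 servings and 2.837 servings → $1.32.
oats + kale: intersection lies outside the first quadrant.
oats + avocado: intersection lies outside the first quadrant.
banana + kale with both tight: 0.6879 servings and 3.771 servings → $2.81.
banana + avocado with both tight: 0.4591 servings and 3.847 servings → $6.85.
kale + avocado with both targets exact would need a negative amount; discard.
So the least-cost plan costs $1.32.

$1.32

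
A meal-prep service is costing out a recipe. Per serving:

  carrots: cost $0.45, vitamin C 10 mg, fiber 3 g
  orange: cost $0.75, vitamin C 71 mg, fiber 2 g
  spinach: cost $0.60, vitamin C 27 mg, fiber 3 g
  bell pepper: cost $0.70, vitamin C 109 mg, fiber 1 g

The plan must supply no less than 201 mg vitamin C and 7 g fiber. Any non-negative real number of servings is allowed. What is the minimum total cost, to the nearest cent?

$1.97

With two linear requirements the optimum uses one or two foods; enumerate the corners.
carrots only: max(201/10, 7/3) = 20.1 servings → $9.04.
orange only: max(201/71, 7/2) = 3.5 servings → $2.62.
spinach only: max(201/27, 7/3) = 7.444 servings → $4.47.
bell pepper only: max(201/109, 7/1) = 7 servings → $4.90.
carrots + orange with both tight: 0.4922 servings and 2.762 servings → $2.29.
carrots + spinach with both targets exact would need a negative amount; discard.
carrots + bell pepper with both tight: 1.773 servings and 1.681 servings → $1.97.
orange + spinach with both tight: 2.604 servings and 0.5975 servings → $2.31.
orange + bell pepper: intersection lies outside the first quadrant.
spinach + bell pepper with both tight: 1.873 servings and 1.38 servings → $2.09.
Cheapest feasible corner: $1.97.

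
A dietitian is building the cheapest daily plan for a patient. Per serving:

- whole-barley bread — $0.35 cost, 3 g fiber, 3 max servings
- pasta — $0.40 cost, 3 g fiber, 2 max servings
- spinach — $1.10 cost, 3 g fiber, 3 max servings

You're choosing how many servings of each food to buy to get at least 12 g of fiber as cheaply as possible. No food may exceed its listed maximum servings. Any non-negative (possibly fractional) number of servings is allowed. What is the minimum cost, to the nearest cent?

Cost per g of fiber: whole-barley bread $0.1167, pasta $0.1333, spinach $0.3667.
Take 3 servings of whole-barley bread: +9.0 g fiber for $1.05 (total $1.05, still need 3.0 g).
Take 1 serving of pasta: +3.0 g fiber for $0.40 (total $1.45, still need 0.0 g).
Filling from the cheapest source first is optimal under one linear minimum: $1.45.

$1.45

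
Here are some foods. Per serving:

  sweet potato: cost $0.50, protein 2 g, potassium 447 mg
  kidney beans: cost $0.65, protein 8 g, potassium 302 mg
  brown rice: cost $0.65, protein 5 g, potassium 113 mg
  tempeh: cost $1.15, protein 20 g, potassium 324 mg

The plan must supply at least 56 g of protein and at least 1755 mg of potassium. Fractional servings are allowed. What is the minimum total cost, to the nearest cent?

$4.01

sweet potato only: max(56/2, 1755/447) = 28 servings → $14.00.
kidney beans only: max(56/8, 1755/302) = 7 servings → $4.55.
brown rice only: max(56/5, 1755/113) = 15.53 servings → $10.10.
tempeh only: max(56/20, 1755/324) = 5.417 servings → $6.23.
sweet potato + kidney beans with both targets exact would need a negative amount; discard.
sweet potato + brown rice with both tight: 1.218 servings and 10.71 servings → $7.57.
sweet potato + tempeh with both tight: 2.045 servings and 2.596 servings → $4.01.
kidney beans + brown rice with both tight: 4.038 servings and 4.739 servings → $5.71.
kidney beans + tempeh with both tight: 4.918 servings and 0.8329 servings → $4.15.
brown rice + tempeh: intersection lies outside the first quadrant.
So the least-cost plan costs $4.01.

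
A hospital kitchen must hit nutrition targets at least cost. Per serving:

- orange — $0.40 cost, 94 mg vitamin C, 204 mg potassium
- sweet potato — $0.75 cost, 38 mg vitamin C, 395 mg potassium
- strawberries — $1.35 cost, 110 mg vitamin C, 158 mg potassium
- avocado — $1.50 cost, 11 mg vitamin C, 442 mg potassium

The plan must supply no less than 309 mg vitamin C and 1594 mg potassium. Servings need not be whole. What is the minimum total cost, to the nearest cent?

$3.05

For a min-cost LP with two ≥-constraints, a basic feasible solution has at most two positive variables.
orange only: max(309/94, 1594/204) = 7.814 servings → $3.13.
sweet potato only: max(309/38, 1594/395) = 8.132 servings → $6.10.
strawberries only: max(309/110, 1594/158) = 10.09 servings → $13.62.
avocado only: max(309/11, 1594/442) = 28.09 servings → $42.14.
orange + sweet potato with both tight: 2.093 servings and 2.955 servings → $3.05.
orange + strawberries with both targets exact would need a negative amount; discard.
orange + avocado with both tight: 3.029 servings and 2.208 servings → $4.52.
sweet potato + strawberries with both tight: 3.379 servings and 1.642 servings → $4.75.
sweet potato + avocado: the both-tight solution has a negative serving — not a feasible corner.
strawberries + avocado with both tight: 2.539 servings and 2.699 servings → $7.48.
So the least-cost plan costs $3.05.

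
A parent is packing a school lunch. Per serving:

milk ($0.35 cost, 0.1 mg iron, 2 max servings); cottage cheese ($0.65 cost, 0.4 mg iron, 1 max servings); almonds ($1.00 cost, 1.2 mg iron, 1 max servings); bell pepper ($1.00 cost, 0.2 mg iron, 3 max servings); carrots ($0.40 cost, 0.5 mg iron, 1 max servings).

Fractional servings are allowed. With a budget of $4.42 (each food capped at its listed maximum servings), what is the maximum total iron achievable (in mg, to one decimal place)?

2.6 mg

Iron per dollar: carrots 1.25, almonds 1.2, cottage cheese 0.6154, milk 0.2857, bell pepper 0.2.
Take 1 serving of carrots: spends $0.40, +0.5 mg iron (running total 0.5 mg).
Take 1 serving of almonds: spends $1.00, +1.2 mg iron (running total 1.7 mg).
Take 1 serving of cottage cheese: spends $0.65, +0.4 mg iron (running total 2.1 mg).
Take 2 servings of milk: spends $0.70, +0.2 mg iron (running total 2.3 mg).
Take 1.67 servings of bell pepper: spends $1.67, +0.3 mg iron (running total 2.6 mg).
Filling greedily by iron-per-dollar is optimal for one linear limit, giving 2.6 mg.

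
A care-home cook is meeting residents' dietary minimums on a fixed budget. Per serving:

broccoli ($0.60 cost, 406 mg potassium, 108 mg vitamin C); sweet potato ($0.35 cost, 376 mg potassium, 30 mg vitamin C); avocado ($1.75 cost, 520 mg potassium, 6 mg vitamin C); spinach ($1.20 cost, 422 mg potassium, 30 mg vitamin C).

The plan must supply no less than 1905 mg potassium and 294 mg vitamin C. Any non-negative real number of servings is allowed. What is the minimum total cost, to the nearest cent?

Check every corner: each single food scaled to meet both minima, and each pair solved so both constraints bind.
broccoli only: max(1905/406, 294/108) = 4.692 servings → $2.82.
sweet potato only: max(1905/376, 294/30) = 9.8 servings → $3.43.
avocado only: max(1905/520, 294/6) = 49 servings → $85.75.
spinach only: max(1905/422, 294/30) = 9.8 servings → $11.76.
broccoli + sweet potato with both tight: 1.878 servings and 3.038 servings → $2.19.
broccoli + avocado with both tight: 2.633 servings and 1.608 servings → $4.39.
broccoli + spinach with both tight: 2.004 servings and 2.586 servings → $4.31.
sweet potato + avocado: the both-tight solution has a negative serving — not a feasible corner.
sweet potato + spinach with both targets exact would need a negative amount; discard.
avocado + spinach: the both-tight solution has a negative serving — not a feasible corner.
The minimum over all feasible corners is $2.19.

$2.19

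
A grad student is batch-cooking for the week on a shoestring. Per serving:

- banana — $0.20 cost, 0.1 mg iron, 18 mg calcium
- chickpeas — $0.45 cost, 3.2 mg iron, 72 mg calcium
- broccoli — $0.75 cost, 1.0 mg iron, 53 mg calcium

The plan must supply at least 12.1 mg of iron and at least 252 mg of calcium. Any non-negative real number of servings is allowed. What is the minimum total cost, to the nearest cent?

$1.70

A basic optimal solution has at most two foods positive. Try each food alone and each pair with both targets met exactly.
banana only: max(12.1/0.1, 252/18) = 121 servings → $24.20.
chickpeas only: max(12.1/3.2, 252/72) = 3.781 servings → $1.70.
broccoli only: max(12.1/1.0, 252/53) = 12.1 servings → $9.07.
banana + chickpeas: intersection lies outside the first quadrant.
banana + broccoli: intersection lies outside the first quadrant.
chickpeas + broccoli: the both-tight solution has a negative serving — not a feasible corner.
So the least-cost plan costs $1.70.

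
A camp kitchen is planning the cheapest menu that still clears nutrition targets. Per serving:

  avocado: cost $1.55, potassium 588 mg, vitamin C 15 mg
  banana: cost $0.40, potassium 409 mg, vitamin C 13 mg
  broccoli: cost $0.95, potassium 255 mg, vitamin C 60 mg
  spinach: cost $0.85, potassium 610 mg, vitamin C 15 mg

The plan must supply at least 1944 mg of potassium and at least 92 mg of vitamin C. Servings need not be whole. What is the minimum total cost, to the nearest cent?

The cheapest plan sits at a corner of the feasible region — with two constraints it uses at most two foods.
avocado only: max(1944/588, 92/15) = 6.133 servings → $9.51.
banana only: max(1944/409, 92/13) = 7.077 servings → $2.83.
broccoli only: max(1944/255, 92/60) = 7.624 servings → $7.24.
spinach only: max(1944/610, 92/15) = 6.133 servings → $5.21.
avocado + banana with both targets exact would need a negative amount; discard.
avocado + broccoli with both tight: 2.962 servings and 0.7928 servings → $5.34.
avocado + spinach: intersection lies outside the first quadrant.
banana + broccoli with both tight: 4.39 servings and 0.5821 servings → $2.31.
banana + spinach: intersection lies outside the first quadrant.
broccoli + spinach with both tight: 0.8226 servings and 2.843 servings → $3.20.
So the least-cost plan costs $2.31.

$2.31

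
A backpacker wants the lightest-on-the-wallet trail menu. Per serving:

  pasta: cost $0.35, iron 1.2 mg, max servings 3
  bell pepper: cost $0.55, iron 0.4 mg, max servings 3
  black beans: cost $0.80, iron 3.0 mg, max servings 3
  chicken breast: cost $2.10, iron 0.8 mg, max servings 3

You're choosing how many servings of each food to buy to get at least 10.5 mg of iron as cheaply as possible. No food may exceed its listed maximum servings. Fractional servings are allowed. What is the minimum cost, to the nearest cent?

$2.84

Cost per mg of iron: black beans $0.2667, pasta $0.2917, bell pepper $1.3750, chicken breast $2.6250.
Take 3 servings of black beans: +9.0 mg iron for $2.40 (total $2.40, still need 1.5 mg).
Take 1.25 servings of pasta: +1.5 mg iron for $0.44 (total $2.84, still need 0.0 mg).
Greedy by cheapest-per-mg is optimal for a single linear constraint, so the minimum cost is $2.84.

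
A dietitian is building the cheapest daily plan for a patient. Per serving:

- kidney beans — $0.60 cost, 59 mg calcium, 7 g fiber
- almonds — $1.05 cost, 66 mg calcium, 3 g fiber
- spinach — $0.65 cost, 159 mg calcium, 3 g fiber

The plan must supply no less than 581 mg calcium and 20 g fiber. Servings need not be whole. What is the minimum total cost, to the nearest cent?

With two linear requirements the optimum uses one or two foods; enumerate the corners.
kidney beans only: max(581/59, 20/7) = 9.847 servings → $5.91.
almonds only: max(581/66, 20/3) = 8.803 servings → $9.24.
spinach only: max(581/159, 20/3) = 6.667 servings → $4.33.
kidney beans + almonds: the both-tight solution has a negative serving — not a feasible corner.
kidney beans + spinach with both tight: 1.535 servings and 3.084 servings → $2.93.
almonds + spinach with both tight: 5.151 servings and 1.516 servings → $6.39.
Cheapest feasible corner: $2.93.

$2.93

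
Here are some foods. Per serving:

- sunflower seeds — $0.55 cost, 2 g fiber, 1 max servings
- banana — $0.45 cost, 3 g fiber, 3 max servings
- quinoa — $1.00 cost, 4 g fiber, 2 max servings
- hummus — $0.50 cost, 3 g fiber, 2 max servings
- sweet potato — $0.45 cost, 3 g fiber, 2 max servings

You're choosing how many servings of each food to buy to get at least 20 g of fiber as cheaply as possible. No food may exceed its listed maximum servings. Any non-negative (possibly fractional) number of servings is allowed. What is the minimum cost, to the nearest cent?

$3.08

Cost per g of fiber: banana $0.1500, sweet potato $0.1500, hummus $0.1667, quinoa $0.2500, sunflower seeds $0.2750.
Take 3 servings of banana: +9.0 g fiber for $1.35 (total $1.35, still need 11.0 g).
Take 2 servings of sweet potato: +6.0 g fiber for $0.90 (total $2.25, still need 5.0 g).
Take 1.667 servings of hummus: +5.0 g fiber for $0.83 (total $3.08, still need 0.0 g).
Filling from the cheapest source first is optimal under one linear minimum: $3.08.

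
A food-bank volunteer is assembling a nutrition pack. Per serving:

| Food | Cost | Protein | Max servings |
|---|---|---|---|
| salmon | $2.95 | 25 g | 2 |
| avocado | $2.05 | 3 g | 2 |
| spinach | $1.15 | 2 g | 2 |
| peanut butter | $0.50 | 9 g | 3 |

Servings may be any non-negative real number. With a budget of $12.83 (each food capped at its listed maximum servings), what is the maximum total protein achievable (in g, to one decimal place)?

Protein per dollar: peanut butter 18, salmon 8.475, spinach 1.739, avocado 1.463.
Take 3 servings of peanut butter: spends $1.50, +27.0 g protein (running total 27.0 g).
Take 2 servings of salmon: spends $5.90, +50.0 g protein (running total 77.0 g).
Take 2 servings of spinach: spends $2.30, +4.0 g protein (running total 81.0 g).
Take 1.527 servings of avocado: spends $3.13, +4.6 g protein (running total 85.6 g).
Filling greedily by protein-per-dollar is optimal for one linear limit, giving 85.6 g.

85.6 g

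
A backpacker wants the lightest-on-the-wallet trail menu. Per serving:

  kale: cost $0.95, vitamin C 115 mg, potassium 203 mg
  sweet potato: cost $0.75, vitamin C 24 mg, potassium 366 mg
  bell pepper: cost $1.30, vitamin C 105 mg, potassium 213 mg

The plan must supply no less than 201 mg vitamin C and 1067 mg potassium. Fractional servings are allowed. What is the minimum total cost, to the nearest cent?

$2.87

Check every corner: each single food scaled to meet both minima, and each pair solved so both constraints bind.
kale only: max(201/115, 1067/203) = 5.256 servings → $4.99.
sweet potato only: max(201/24, 1067/366) = 8.375 servings → $6.28.
bell pepper only: max(201/105, 1067/213) = 5.009 servings → $6.51.
kale + sweet potato with both tight: 1.289 servings and 2.201 servings → $2.87.
kale + bell pepper: the both-tight solution has a negative serving — not a feasible corner.
sweet potato + bell pepper with both tight: 2.078 servings and 1.439 servings → $3.43.
The minimum over all feasible corners is $2.87.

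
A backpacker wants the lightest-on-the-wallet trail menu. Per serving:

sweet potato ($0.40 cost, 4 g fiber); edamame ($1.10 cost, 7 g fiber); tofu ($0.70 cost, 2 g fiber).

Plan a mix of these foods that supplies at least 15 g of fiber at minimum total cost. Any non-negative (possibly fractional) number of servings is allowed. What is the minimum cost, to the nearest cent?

$1.50

Cost per g of fiber: sweet potato $0.1000, edamame $0.1571, tofu $0.3500.
With no serving limits, use only sweet potato: 15 g / 4 g = 3.75 servings × $0.40 = $1.50.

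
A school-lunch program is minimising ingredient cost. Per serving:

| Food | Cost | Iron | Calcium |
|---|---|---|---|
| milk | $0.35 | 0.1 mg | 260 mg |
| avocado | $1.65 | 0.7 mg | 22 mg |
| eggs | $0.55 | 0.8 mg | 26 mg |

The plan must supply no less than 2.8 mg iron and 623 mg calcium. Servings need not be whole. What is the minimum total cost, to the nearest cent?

Minimising a linear cost over {iron ≥ 2.8, calcium ≥ 623, servings ≥ 0} — the optimum is at a vertex, using one or two foods.
milk only: max(2.8/0.1, 623/260) = 28 servings → $9.80.
avocado only: max(2.8/0.7, 623/22) = 28.32 servings → $46.73.
eggs only: max(2.8/0.8, 623/26) = 23.96 servings → $13.18.
milk + avocado with both tight: 2.083 servings and 3.702 servings → $6.84.
milk + eggs with both tight: 2.072 servings and 3.241 servings → $2.51.
avocado + eggs: intersection lies outside the first quadrant.
Cheapest feasible corner: $2.51.

$2.51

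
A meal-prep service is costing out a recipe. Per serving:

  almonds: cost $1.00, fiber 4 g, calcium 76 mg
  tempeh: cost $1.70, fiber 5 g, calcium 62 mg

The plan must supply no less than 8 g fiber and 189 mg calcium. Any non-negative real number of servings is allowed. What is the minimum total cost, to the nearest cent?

At the optimum either one food covers both requirements or two foods hit both targets exactly; no other combination can be cheaper.
almonds only: max(8/4, 189/76) = 2.487 servings → $2.49.
tempeh only: max(8/5, 189/62) = 3.048 servings → $5.18.
almonds + tempeh: intersection lies outside the first quadrant.
So the least-cost plan costs $2.49.

$2.49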